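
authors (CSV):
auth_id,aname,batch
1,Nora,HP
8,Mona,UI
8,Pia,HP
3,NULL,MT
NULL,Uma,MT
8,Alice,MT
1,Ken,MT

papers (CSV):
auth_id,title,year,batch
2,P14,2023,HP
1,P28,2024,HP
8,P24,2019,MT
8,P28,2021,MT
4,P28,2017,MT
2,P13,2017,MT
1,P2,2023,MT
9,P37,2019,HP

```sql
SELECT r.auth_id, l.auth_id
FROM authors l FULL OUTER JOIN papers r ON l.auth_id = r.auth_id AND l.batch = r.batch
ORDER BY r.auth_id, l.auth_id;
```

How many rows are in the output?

12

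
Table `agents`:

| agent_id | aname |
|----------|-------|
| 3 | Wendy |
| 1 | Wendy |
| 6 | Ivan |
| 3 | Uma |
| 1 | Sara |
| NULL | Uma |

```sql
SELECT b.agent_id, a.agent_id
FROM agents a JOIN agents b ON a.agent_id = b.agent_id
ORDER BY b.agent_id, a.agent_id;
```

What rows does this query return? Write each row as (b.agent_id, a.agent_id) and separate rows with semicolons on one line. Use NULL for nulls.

INNER JOIN keeps only pairs where the ON condition holds.
Matching on a.agent_id = b.agent_id. A NULL in a compared column never satisfies the condition.
- a[0] agent_id=3 → 2 match(es) in b → 2 row(s).
- a[1] agent_id=1 → 2 match(es) in b → 2 row(s).
- a[2] agent_id=6 → 1 match(es) in b → 1 row(s).
- a[3] agent_id=3 → 2 match(es) in b → 2 row(s).
- a[4] agent_id=1 → 2 match(es) in b → 2 row(s).
- a[5] agent_id=NULL → no match; dropped.
After projecting and ordering:
b.agent_id | a.agent_id
1 | 1
1 | 1
1 | 1
1 | 1
3 | 3
3 | 3
3 | 3
3 | 3
6 | 6

(1, 1); (1, 1); (1, 1); (1, 1); (3, 3); (3, 3); (3, 3); (3, 3); (6, 6)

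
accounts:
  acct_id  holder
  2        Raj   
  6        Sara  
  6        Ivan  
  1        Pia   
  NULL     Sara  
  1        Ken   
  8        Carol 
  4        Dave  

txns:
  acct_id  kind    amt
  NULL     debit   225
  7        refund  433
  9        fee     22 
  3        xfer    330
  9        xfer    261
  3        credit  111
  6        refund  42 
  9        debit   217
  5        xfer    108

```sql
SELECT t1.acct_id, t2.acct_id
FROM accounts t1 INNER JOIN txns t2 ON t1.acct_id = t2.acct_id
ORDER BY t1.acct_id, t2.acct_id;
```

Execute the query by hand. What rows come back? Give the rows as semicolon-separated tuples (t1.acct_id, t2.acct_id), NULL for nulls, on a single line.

(6, 6); (6, 6)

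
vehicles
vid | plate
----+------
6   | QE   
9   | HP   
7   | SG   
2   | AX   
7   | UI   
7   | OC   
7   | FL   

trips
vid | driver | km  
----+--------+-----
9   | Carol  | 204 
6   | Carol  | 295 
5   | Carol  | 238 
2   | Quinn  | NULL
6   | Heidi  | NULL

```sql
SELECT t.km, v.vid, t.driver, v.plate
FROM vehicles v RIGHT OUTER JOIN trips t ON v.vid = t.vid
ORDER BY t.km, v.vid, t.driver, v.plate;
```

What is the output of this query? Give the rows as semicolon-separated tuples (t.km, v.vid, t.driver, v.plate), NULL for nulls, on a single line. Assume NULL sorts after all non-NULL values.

RIGHT JOIN keeps every row from `trips`; unmatched rows get NULL for `vehicles`'s columns.
Matching on v.vid = t.vid.
Matched pairs: 4; unmatched t rows kept: 1.

(204, 9, Carol, HP); (238, NULL, Carol, NULL); (295, 6, Carol, QE); (NULL, 2, Quinn, AX); (NULL, 6, Heidi, QE)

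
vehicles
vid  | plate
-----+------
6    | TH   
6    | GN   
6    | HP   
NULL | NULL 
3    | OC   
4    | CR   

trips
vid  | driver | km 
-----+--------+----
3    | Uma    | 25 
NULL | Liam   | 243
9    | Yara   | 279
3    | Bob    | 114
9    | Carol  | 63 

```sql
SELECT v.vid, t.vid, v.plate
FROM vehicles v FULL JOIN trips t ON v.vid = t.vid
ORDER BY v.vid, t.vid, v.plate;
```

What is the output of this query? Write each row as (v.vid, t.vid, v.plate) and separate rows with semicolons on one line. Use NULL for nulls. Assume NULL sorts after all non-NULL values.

FULL OUTER JOIN keeps every row from both sides; unmatched rows get NULL for the other side's columns.
Matching on v.vid = t.vid. A NULL in a compared column never satisfies the condition.
- vid=6: no t row matches, row kept with t columns NULL.
- vid=6: no t row matches, row kept with t columns NULL.
- vid=6: no t row matches, row kept with t columns NULL.
- vid=NULL: no t row matches, row kept with t columns NULL.
- vid=3: 2 matching t row(s), so 2 row(s) emitted.
- vid=4: no t row matches, row kept with t columns NULL.
- 3 row(s) from t found no v partner → padded with NULL.
After projecting and ordering:
v.vid | t.vid | v.plate
3 | 3 | OC
3 | 3 | OC
4 | NULL | CR
6 | NULL | GN
6 | NULL | HP
6 | NULL | TH
NULL | 9 | NULL
NULL | 9 | NULL
NULL | NULL | NULL
NULL | NULL | NULL

(3, 3, OC); (3, 3, OC); (4, NULL, CR); (6, NULL, GN); (6, NULL, HP); (6, NULL, TH); (NULL, 9, NULL); (NULL, 9, NULL); (NULL, NULL, NULL); (NULL, NULL, NULL)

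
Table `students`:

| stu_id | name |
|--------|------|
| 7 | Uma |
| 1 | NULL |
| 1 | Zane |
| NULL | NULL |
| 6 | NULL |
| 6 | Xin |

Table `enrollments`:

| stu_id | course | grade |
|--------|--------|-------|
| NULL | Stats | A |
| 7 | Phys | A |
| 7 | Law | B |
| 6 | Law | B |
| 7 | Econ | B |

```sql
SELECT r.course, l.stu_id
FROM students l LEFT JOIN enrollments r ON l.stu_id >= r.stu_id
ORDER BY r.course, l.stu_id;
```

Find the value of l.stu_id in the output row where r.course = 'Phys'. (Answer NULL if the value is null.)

LEFT JOIN keeps every row from `students`; unmatched rows get NULL for `enrollments`'s columns.
Matching on l.stu_id >= r.stu_id. A NULL in a compared column never satisfies the condition.
- stu_id=7: 4 matching r row(s), so 4 row(s) emitted.
- stu_id=1: no r row matches, row kept with r columns NULL.
- stu_id=1: no r row matches, row kept with r columns NULL.
- stu_id=NULL: no r row matches, row kept with r columns NULL.
- stu_id=6: 1 matching r row(s), so 1 row(s) emitted.
- stu_id=6: 1 matching r row(s), so 1 row(s) emitted.

7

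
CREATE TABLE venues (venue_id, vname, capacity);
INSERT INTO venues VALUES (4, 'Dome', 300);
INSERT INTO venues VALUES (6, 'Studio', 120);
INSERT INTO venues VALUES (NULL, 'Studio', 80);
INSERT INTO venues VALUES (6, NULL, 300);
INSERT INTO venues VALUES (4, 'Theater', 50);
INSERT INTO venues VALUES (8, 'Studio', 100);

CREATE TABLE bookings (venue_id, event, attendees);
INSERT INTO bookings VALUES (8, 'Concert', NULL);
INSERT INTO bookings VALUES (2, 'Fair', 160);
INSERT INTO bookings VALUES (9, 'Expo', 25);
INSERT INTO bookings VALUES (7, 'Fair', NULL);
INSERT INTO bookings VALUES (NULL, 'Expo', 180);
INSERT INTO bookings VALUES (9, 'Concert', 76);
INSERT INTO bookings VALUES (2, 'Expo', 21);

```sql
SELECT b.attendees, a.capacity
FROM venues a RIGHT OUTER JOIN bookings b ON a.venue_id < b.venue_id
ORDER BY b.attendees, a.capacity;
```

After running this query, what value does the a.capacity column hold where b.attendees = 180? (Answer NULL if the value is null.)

RIGHT JOIN keeps every row from `bookings`; unmatched rows get NULL for `venues`'s columns.
Matching on a.venue_id < b.venue_id. A NULL in a compared column never satisfies the condition.
- a row (venue_id=4): matches 4 b row(s) → 4 output row(s).
- a row (venue_id=6): matches 4 b row(s) → 4 output row(s).
- a row (venue_id=NULL): no match.
- a row (venue_id=6): matches 4 b row(s) → 4 output row(s).
- a row (venue_id=4): matches 4 b row(s) → 4 output row(s).
- a row (venue_id=8): matches 2 b row(s) → 2 output row(s).
- 3 row(s) from b found no a partner → padded with NULL.

NULL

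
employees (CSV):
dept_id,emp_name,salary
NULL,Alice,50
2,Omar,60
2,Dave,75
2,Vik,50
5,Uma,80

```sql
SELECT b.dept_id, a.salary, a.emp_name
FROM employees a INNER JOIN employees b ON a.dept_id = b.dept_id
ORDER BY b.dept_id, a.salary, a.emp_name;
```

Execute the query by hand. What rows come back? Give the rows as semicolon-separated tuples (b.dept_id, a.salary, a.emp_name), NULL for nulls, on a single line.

(2, 50, Vik); (2, 50, Vik); (2, 50, Vik); (2, 60, Omar); (2, 60, Omar); (2, 60, Omar); (2, 75, Dave); (2, 75, Dave); (2, 75, Dave); (5, 80, Uma)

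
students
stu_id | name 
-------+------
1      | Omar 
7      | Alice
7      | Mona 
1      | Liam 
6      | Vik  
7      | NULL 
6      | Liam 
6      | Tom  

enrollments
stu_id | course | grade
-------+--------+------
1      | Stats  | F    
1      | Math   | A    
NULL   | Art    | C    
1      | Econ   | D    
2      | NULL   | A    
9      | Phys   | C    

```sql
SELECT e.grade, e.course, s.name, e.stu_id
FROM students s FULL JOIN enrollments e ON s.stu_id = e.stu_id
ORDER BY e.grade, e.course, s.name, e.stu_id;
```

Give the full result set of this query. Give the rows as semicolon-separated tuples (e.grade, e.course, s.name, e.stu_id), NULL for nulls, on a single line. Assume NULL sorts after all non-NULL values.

(A, Math, Liam, 1); (A, Math, Omar, 1); (A, NULL, NULL, 2); (C, Art, NULL, NULL); (C, Phys, NULL, 9); (D, Econ, Liam, 1); (D, Econ, Omar, 1); (F, Stats, Liam, 1); (F, Stats, Omar, 1); (NULL, NULL, Alice, NULL); (NULL, NULL, Liam, NULL); (NULL, NULL, Mona, NULL); (NULL, NULL, Tom, NULL); (NULL, NULL, Vik, NULL); (NULL, NULL, NULL, NULL)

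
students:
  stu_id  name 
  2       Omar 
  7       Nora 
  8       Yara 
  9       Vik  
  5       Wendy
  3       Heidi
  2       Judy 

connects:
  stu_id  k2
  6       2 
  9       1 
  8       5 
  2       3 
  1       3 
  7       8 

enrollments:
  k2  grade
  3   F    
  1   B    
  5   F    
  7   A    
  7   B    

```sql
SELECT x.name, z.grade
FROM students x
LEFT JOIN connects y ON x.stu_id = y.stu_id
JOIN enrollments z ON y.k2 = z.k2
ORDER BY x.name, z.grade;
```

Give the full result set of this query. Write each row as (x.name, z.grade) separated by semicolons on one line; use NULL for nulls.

Joins associate left-to-right: students LEFT JOIN connects on stu_id gives 7 intermediate row(s).
Then INNER JOIN `enrollments z` on k2: keep only rows whose y.k2 appears in z.

(Judy, F); (Omar, F); (Vik, B); (Yara, F)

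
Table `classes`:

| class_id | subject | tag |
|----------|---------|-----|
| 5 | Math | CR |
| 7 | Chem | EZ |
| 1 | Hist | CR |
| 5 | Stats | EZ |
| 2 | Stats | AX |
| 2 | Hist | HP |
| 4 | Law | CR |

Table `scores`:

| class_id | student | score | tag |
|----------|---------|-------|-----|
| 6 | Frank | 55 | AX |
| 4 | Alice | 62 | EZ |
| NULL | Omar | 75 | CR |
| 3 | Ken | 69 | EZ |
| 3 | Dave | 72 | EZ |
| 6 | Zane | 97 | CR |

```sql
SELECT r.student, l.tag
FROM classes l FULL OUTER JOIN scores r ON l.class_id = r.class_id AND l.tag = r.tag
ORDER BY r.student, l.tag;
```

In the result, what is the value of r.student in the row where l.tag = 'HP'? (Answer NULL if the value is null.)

NULL

FULL OUTER JOIN keeps every row from both sides; unmatched rows get NULL for the other side's columns.
Matching on l.class_id = r.class_id AND l.tag = r.tag. A NULL in a compared column never satisfies the condition.
Matched pairs: 0; unmatched l rows kept: 7; unmatched r rows kept: 6.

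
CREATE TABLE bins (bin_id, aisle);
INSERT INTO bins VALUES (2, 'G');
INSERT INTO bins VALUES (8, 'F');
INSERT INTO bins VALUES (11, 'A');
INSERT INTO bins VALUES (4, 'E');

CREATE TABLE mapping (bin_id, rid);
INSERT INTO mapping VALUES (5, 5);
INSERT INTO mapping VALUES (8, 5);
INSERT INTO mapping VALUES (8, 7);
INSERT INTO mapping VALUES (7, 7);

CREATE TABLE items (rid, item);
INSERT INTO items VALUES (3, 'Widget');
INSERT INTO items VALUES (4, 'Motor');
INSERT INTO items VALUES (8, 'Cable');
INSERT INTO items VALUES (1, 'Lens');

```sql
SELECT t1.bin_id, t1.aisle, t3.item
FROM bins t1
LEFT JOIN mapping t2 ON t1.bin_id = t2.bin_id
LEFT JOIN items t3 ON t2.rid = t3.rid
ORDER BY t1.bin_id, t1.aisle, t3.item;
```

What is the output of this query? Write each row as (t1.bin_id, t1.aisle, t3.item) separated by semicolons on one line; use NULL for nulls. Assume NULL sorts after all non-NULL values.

Joins associate left-to-right: bins LEFT JOIN mapping on bin_id gives 5 intermediate row(s).
Then LEFT JOIN `items t3` on rid: each of those 5 rows is kept; rows whose t2.rid has no match in t3 get NULL for t3's columns.

(2, G, NULL); (4, E, NULL); (8, F, NULL); (8, F, NULL); (11, A, NULL)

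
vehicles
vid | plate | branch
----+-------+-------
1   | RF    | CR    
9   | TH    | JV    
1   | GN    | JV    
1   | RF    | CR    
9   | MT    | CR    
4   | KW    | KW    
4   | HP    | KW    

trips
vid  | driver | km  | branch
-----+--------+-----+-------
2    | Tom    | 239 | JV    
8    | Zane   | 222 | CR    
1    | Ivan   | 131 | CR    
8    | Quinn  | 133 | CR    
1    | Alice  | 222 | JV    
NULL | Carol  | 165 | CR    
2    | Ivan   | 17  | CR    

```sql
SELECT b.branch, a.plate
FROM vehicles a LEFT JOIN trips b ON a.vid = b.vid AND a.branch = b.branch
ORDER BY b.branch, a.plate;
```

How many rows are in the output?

LEFT JOIN keeps every row from `vehicles`; unmatched rows get NULL for `trips`'s columns.
Matching on a.vid = b.vid AND a.branch = b.branch. A NULL in a compared column never satisfies the condition.
- a[0] vid=1, branch=CR → 1 match(es) in b → 1 row(s).
- a[1] vid=9, branch=JV → no match; kept with NULLs on the b side.
- a[2] vid=1, branch=JV → 1 match(es) in b → 1 row(s).
- a[3] vid=1, branch=CR → 1 match(es) in b → 1 row(s).
- a[4] vid=9, branch=CR → no match; kept with NULLs on the b side.
- a[5] vid=4, branch=KW → no match; kept with NULLs on the b side.
- a[6] vid=4, branch=KW → no match; kept with NULLs on the b side.
Total: 3 matched + 4 padded = 7 rows.

7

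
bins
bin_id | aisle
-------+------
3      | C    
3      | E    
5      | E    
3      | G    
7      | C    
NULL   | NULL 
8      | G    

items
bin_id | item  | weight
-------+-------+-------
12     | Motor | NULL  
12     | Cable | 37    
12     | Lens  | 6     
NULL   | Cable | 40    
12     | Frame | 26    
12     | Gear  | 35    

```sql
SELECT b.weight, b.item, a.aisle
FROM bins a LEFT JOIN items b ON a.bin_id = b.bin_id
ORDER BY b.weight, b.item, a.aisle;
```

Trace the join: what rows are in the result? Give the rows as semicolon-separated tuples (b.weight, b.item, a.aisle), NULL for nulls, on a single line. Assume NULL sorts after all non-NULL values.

(NULL, NULL, C); (NULL, NULL, C); (NULL, NULL, E); (NULL, NULL, E); (NULL, NULL, G); (NULL, NULL, G); (NULL, NULL, NULL)

LEFT JOIN keeps every row from `bins`; unmatched rows get NULL for `items`'s columns.
Matching on a.bin_id = b.bin_id. A NULL in a compared column never satisfies the condition.
- bin_id=3: no b row matches, row kept with b columns NULL.
- bin_id=3: no b row matches, row kept with b columns NULL.
- bin_id=5: no b row matches, row kept with b columns NULL.
- bin_id=3: no b row matches, row kept with b columns NULL.
- bin_id=7: no b row matches, row kept with b columns NULL.
- bin_id=NULL: no b row matches, row kept with b columns NULL.
- bin_id=8: no b row matches, row kept with b columns NULL.
After projecting and ordering:
b.weight | b.item | a.aisle
NULL | NULL | C
NULL | NULL | C
NULL | NULL | E
NULL | NULL | E
NULL | NULL | G
NULL | NULL | G
NULL | NULL | NULL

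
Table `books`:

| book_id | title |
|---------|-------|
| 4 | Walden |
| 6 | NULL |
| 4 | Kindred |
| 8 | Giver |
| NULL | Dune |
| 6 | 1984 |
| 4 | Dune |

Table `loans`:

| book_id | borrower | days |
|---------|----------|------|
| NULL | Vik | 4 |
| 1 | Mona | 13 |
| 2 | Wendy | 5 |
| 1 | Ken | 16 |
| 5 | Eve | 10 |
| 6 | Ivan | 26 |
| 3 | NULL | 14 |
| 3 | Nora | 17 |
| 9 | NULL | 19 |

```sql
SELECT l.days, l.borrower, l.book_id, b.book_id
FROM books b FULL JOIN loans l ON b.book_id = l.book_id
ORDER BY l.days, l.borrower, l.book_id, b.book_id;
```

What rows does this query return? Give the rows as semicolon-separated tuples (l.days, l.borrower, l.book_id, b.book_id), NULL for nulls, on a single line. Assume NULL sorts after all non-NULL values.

FULL OUTER JOIN keeps every row from both sides; unmatched rows get NULL for the other side's columns.
Matching on b.book_id = l.book_id. A NULL in a compared column never satisfies the condition.
Matched pairs: 2; unmatched b rows kept: 5; unmatched l rows kept: 8.

(4, Vik, NULL, NULL); (5, Wendy, 2, NULL); (10, Eve, 5, NULL); (13, Mona, 1, NULL); (14, NULL, 3, NULL); (16, Ken, 1, NULL); (17, Nora, 3, NULL); (19, NULL, 9, NULL); (26, Ivan, 6, 6); (26, Ivan, 6, 6); (NULL, NULL, NULL, 4); (NULL, NULL, NULL, 4); (NULL, NULL, NULL, 4); (NULL, NULL, NULL, 8); (NULL, NULL, NULL, NULL)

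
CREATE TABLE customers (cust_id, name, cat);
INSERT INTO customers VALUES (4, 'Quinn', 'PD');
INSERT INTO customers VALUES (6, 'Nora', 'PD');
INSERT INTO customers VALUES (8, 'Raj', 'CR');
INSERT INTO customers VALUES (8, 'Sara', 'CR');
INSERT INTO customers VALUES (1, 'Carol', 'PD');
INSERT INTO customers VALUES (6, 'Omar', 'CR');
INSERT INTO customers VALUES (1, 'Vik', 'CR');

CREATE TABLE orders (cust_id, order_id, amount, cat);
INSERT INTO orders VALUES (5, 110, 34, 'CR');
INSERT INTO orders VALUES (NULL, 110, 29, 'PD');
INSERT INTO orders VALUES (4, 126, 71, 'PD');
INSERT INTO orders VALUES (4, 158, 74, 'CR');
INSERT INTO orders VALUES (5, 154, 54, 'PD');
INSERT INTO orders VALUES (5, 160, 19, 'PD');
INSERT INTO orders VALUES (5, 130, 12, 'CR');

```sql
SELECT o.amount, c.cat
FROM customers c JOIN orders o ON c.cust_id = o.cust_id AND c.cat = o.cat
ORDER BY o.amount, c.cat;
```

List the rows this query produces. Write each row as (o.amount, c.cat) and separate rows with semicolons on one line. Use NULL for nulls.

(71, PD)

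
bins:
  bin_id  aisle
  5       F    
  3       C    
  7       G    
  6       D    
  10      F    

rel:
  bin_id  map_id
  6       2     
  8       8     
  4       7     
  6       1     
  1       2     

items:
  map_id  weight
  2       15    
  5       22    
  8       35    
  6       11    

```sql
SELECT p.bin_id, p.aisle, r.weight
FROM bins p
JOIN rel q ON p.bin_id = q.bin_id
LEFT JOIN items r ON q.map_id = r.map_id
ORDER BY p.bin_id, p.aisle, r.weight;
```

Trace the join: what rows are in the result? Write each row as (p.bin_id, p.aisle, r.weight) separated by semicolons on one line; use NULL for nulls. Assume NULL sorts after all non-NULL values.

Step 1 — p INNER JOIN q on bin_id → 2 row(s).
Then LEFT JOIN `items r` on map_id: each of those 2 rows is kept; rows whose q.map_id has no match in r get NULL for r's columns.

(6, D, 15); (6, D, NULL)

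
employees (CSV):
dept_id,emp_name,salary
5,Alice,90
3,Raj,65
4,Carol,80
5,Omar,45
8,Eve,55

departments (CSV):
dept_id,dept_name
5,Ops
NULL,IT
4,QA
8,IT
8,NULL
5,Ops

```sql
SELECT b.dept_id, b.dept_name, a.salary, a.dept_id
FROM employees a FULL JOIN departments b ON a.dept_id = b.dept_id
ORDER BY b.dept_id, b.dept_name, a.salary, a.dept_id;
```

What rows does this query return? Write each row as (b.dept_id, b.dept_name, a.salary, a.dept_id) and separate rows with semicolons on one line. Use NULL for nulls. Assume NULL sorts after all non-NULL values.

(4, QA, 80, 4); (5, Ops, 45, 5); (5, Ops, 45, 5); (5, Ops, 90, 5); (5, Ops, 90, 5); (8, IT, 55, 8); (8, NULL, 55, 8); (NULL, IT, NULL, NULL); (NULL, NULL, 65, 3)

FULL OUTER JOIN keeps every row from both sides; unmatched rows get NULL for the other side's columns.
Matching on a.dept_id = b.dept_id. A NULL in a compared column never satisfies the condition.
Matched pairs: 7; unmatched a rows kept: 1; unmatched b rows kept: 1.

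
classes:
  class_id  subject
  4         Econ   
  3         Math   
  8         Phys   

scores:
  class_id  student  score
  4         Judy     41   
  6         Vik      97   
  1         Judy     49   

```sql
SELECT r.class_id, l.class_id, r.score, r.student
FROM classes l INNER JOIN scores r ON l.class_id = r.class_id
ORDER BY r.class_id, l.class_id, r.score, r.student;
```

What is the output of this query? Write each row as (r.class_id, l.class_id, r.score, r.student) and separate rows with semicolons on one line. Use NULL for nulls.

INNER JOIN keeps only pairs where the ON condition holds.
Matching on l.class_id = r.class_id.
- l (class_id=4) pairs with 1 row(s) of r.
- l (class_id=3) has no partner → excluded.
- l (class_id=8) has no partner → excluded.
After projecting and ordering:
r.class_id | l.class_id | r.score | r.student
4 | 4 | 41 | Judy

(4, 4, 41, Judy)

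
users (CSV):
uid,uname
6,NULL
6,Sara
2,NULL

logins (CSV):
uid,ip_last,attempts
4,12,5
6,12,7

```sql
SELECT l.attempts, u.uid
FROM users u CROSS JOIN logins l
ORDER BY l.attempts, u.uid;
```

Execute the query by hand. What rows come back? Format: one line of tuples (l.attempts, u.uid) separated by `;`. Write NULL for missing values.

CROSS JOIN pairs every row of `users` with every row of `logins`: 3 × 2 = 6 rows.
After projecting and ordering:
l.attempts | u.uid
5 | 2
5 | 6
5 | 6
7 | 2
7 | 6
7 | 6

(5, 2); (5, 6); (5, 6); (7, 2); (7, 6); (7, 6)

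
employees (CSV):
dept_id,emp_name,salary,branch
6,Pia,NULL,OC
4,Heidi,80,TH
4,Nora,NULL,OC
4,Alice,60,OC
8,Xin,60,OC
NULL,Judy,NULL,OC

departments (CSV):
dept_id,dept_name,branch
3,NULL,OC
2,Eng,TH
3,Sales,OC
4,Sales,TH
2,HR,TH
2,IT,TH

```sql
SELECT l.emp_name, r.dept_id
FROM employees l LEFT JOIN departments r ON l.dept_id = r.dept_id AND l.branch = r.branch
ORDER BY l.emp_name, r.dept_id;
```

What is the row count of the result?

6

LEFT JOIN keeps every row from `employees`; unmatched rows get NULL for `departments`'s columns.
Matching on l.dept_id = r.dept_id AND l.branch = r.branch. A NULL in a compared column never satisfies the condition.
- dept_id=6, branch=OC: no r row matches, row kept with r columns NULL.
- dept_id=4, branch=TH: 1 matching r row(s), so 1 row(s) emitted.
- dept_id=4, branch=OC: no r row matches, row kept with r columns NULL.
- dept_id=4, branch=OC: no r row matches, row kept with r columns NULL.
- dept_id=8, branch=OC: no r row matches, row kept with r columns NULL.
- dept_id=NULL, branch=OC: no r row matches, row kept with r columns NULL.
Total: 1 matched + 5 padded = 6 rows.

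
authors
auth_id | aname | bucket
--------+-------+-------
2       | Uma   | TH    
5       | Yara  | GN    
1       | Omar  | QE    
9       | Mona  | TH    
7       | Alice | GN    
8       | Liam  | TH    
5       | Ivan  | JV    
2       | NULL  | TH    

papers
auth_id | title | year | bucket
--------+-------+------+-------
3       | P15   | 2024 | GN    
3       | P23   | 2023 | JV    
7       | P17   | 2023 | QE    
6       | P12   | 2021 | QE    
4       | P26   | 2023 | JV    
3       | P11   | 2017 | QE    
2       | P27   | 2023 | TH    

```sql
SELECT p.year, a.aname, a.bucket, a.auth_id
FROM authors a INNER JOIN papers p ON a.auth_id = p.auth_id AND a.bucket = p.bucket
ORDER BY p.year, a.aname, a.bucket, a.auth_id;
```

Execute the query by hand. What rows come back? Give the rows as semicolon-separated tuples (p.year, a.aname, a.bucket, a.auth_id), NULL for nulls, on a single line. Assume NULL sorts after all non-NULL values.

(2023, Uma, TH, 2); (2023, NULL, TH, 2)

INNER JOIN keeps only pairs where the ON condition holds.
Matching on a.auth_id = p.auth_id AND a.bucket = p.bucket.
- a[0] auth_id=2, bucket=TH → 1 match(es) in p → 1 row(s).
- a[1] auth_id=5, bucket=GN → no match; dropped.
- a[2] auth_id=1, bucket=QE → no match; dropped.
- a[3] auth_id=9, bucket=TH → no match; dropped.
- a[4] auth_id=7, bucket=GN → no match; dropped.
- a[5] auth_id=8, bucket=TH → no match; dropped.
- a[6] auth_id=5, bucket=JV → no match; dropped.
- a[7] auth_id=2, bucket=TH → 1 match(es) in p → 1 row(s).
After projecting and ordering:
p.year | a.aname | a.bucket | a.auth_id
2023 | Uma | TH | 2
2023 | NULL | TH | 2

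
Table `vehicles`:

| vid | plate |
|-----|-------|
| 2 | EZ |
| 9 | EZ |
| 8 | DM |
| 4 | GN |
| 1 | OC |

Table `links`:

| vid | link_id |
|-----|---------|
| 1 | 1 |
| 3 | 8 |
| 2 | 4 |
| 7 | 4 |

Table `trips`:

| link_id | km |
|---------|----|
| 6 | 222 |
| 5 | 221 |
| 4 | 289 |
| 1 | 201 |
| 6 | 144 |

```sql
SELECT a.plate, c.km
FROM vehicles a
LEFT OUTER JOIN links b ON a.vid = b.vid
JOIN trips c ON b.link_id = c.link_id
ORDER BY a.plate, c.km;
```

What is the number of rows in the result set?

2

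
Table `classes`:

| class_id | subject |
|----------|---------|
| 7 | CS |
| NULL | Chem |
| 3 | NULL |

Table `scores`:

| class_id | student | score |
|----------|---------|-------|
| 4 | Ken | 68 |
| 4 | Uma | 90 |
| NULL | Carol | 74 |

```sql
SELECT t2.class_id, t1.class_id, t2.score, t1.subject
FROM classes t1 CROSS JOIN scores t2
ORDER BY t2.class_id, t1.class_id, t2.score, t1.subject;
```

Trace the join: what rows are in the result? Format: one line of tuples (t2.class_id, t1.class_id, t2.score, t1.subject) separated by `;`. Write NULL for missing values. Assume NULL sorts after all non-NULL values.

(4, 3, 68, NULL); (4, 3, 90, NULL); (4, 7, 68, CS); (4, 7, 90, CS); (4, NULL, 68, Chem); (4, NULL, 90, Chem); (NULL, 3, 74, NULL); (NULL, 7, 74, CS); (NULL, NULL, 74, Chem)

CROSS JOIN pairs every row of `classes` with every row of `scores`: 3 × 3 = 9 rows.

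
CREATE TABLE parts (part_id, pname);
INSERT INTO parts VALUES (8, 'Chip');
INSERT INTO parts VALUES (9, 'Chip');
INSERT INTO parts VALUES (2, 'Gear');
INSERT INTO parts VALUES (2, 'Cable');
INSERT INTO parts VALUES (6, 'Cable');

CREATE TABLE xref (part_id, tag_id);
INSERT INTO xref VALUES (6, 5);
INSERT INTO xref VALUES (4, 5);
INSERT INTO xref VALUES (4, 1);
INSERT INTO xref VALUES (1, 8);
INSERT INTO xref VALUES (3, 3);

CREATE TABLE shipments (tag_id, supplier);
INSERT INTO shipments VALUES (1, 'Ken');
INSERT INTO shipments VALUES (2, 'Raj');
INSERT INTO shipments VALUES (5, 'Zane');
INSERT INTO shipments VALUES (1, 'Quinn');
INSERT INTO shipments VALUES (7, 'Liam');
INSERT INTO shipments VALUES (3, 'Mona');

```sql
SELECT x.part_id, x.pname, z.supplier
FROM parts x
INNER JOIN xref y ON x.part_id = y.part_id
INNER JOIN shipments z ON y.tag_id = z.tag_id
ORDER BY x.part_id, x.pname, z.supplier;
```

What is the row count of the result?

Step 1 — x INNER JOIN y on part_id → 1 row(s).
Then INNER JOIN `shipments z` on tag_id: keep only rows whose y.tag_id appears in z.
Result: 1 row(s).

1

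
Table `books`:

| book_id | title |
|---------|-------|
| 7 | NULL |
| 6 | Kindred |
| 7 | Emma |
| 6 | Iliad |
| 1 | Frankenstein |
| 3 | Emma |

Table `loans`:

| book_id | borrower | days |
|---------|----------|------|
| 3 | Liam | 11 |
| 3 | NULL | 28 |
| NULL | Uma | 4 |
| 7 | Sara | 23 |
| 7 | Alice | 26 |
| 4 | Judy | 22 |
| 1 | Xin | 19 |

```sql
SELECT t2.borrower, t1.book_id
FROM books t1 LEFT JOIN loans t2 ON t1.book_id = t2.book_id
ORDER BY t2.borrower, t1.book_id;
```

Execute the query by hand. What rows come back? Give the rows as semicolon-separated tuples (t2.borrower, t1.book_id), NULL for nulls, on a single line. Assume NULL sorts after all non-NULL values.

LEFT JOIN keeps every row from `books`; unmatched rows get NULL for `loans`'s columns.
Matching on t1.book_id = t2.book_id. A NULL in a compared column never satisfies the condition.
Matched pairs: 7; unmatched t1 rows kept: 2.

(Alice, 7); (Alice, 7); (Liam, 3); (Sara, 7); (Sara, 7); (Xin, 1); (NULL, 3); (NULL, 6); (NULL, 6)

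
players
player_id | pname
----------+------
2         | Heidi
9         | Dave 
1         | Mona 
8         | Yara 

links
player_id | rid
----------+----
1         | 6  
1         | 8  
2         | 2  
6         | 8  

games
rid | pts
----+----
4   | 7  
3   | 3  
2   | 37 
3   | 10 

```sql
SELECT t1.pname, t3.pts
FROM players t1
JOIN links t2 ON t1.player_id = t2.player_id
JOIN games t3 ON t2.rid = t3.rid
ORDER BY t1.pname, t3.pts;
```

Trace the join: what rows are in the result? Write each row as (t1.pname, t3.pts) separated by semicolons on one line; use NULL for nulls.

(Heidi, 37)

Step 1 — t1 INNER JOIN t2 on player_id → 3 row(s).
Then INNER JOIN `games t3` on rid: keep only rows whose t2.rid appears in t3.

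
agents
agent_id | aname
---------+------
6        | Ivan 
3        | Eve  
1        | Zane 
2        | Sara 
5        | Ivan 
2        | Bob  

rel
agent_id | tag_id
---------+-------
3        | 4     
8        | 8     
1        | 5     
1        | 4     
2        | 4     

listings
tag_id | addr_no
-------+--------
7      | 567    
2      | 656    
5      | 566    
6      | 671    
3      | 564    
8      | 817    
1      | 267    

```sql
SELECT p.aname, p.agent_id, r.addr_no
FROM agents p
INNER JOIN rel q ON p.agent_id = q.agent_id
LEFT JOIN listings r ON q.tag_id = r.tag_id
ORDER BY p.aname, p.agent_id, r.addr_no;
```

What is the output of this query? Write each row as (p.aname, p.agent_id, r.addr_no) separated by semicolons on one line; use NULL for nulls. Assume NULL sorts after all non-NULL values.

Joins associate left-to-right: agents INNER JOIN rel on agent_id gives 5 intermediate row(s).
Then LEFT JOIN `listings r` on tag_id: each of those 5 rows is kept; rows whose q.tag_id has no match in r get NULL for r's columns.

(Bob, 2, NULL); (Eve, 3, NULL); (Sara, 2, NULL); (Zane, 1, 566); (Zane, 1, NULL)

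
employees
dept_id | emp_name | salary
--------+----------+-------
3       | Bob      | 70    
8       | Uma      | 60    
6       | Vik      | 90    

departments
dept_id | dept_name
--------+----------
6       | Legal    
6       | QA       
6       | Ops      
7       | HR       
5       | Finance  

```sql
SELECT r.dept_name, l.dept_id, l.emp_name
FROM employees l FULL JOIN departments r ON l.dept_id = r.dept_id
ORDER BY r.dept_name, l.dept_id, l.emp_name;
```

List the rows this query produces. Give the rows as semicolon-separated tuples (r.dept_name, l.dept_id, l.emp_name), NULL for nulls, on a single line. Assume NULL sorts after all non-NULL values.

(Finance, NULL, NULL); (HR, NULL, NULL); (Legal, 6, Vik); (Ops, 6, Vik); (QA, 6, Vik); (NULL, 3, Bob); (NULL, 8, Uma)

FULL OUTER JOIN keeps every row from both sides; unmatched rows get NULL for the other side's columns.
Matching on l.dept_id = r.dept_id.
- dept_id=3: no r row matches, row kept with r columns NULL.
- dept_id=8: no r row matches, row kept with r columns NULL.
- dept_id=6: 3 matching r row(s), so 3 row(s) emitted.
- 2 r row(s) had no l match → kept, l columns NULL.
After projecting and ordering:
r.dept_name | l.dept_id | l.emp_name
Finance | NULL | NULL
HR | NULL | NULL
Legal | 6 | Vik
Ops | 6 | Vik
QA | 6 | Vik
NULL | 3 | Bob
NULL | 8 | Uma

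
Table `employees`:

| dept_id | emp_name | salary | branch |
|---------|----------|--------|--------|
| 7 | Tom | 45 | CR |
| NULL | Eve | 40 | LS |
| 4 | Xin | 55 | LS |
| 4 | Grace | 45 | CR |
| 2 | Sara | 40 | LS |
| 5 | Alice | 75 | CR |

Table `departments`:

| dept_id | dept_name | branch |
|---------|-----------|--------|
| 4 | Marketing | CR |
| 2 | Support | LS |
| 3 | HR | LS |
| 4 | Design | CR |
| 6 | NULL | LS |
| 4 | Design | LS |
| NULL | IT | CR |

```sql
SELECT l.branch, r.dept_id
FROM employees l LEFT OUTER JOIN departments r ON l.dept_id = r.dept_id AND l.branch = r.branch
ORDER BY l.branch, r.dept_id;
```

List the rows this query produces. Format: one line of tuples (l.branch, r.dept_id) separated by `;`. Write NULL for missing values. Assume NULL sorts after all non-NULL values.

(CR, 4); (CR, 4); (CR, NULL); (CR, NULL); (LS, 2); (LS, 4); (LS, NULL)

LEFT JOIN keeps every row from `employees`; unmatched rows get NULL for `departments`'s columns.
Matching on l.dept_id = r.dept_id AND l.branch = r.branch. A NULL in a compared column never satisfies the condition.
Matched pairs: 4; unmatched l rows kept: 3.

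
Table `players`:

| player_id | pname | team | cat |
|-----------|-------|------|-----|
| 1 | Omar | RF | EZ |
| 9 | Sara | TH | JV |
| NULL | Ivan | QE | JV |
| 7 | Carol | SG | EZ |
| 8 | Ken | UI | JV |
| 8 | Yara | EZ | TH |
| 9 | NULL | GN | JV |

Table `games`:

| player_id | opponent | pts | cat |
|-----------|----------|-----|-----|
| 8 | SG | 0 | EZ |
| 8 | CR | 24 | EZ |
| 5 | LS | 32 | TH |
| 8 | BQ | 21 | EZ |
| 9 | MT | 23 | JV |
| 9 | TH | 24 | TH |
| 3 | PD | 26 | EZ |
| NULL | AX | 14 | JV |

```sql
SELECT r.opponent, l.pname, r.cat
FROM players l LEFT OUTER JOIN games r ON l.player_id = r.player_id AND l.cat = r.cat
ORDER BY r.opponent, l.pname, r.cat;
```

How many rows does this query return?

7

LEFT JOIN keeps every row from `players`; unmatched rows get NULL for `games`'s columns.
Matching on l.player_id = r.player_id AND l.cat = r.cat. A NULL in a compared column never satisfies the condition.
- player_id=1, cat=EZ: no r row matches, row kept with r columns NULL.
- player_id=9, cat=JV: 1 matching r row(s), so 1 row(s) emitted.
- player_id=NULL, cat=JV: no r row matches, row kept with r columns NULL.
- player_id=7, cat=EZ: no r row matches, row kept with r columns NULL.
- player_id=8, cat=JV: no r row matches, row kept with r columns NULL.
- player_id=8, cat=TH: no r row matches, row kept with r columns NULL.
- player_id=9, cat=JV: 1 matching r row(s), so 1 row(s) emitted.
Total: 2 matched + 5 padded = 7 rows.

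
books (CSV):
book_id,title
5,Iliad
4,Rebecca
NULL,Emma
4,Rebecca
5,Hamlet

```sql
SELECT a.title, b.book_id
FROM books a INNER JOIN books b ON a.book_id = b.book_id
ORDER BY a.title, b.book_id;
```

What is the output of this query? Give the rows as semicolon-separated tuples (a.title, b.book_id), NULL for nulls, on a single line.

INNER JOIN keeps only pairs where the ON condition holds.
Matching on a.book_id = b.book_id. A NULL in a compared column never satisfies the condition.
- a (book_id=5) pairs with 2 row(s) of b.
- a (book_id=4) pairs with 2 row(s) of b.
- a (book_id=NULL) has no partner → excluded.
- a (book_id=4) pairs with 2 row(s) of b.
- a (book_id=5) pairs with 2 row(s) of b.
After projecting and ordering:
a.title | b.book_id
Hamlet | 5
Hamlet | 5
Iliad | 5
Iliad | 5
Rebecca | 4
Rebecca | 4
Rebecca | 4
Rebecca | 4

(Hamlet, 5); (Hamlet, 5); (Iliad, 5); (Iliad, 5); (Rebecca, 4); (Rebecca, 4); (Rebecca, 4); (Rebecca, 4)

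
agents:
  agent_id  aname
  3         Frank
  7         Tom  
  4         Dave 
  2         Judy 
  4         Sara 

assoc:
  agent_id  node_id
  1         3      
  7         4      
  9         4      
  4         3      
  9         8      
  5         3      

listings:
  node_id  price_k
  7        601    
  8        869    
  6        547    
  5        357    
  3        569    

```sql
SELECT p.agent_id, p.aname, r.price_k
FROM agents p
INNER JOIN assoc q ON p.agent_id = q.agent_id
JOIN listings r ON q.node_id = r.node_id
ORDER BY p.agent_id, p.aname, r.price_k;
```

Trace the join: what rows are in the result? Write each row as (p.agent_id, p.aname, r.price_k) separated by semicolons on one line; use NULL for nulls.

(4, Dave, 569); (4, Sara, 569)

Step 1 — p INNER JOIN q on agent_id → 3 row(s).
Then INNER JOIN `listings r` on node_id: keep only rows whose q.node_id appears in r.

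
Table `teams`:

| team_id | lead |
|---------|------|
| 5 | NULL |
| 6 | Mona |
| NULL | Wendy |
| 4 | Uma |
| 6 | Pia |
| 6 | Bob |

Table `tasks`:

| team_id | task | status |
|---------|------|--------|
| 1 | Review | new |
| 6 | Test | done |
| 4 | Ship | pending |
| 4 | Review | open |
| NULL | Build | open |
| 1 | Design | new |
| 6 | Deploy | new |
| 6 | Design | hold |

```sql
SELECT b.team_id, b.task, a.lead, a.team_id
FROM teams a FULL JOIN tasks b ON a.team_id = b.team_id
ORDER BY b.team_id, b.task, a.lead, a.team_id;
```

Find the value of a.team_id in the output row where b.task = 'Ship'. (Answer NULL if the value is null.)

FULL OUTER JOIN keeps every row from both sides; unmatched rows get NULL for the other side's columns.
Matching on a.team_id = b.team_id. A NULL in a compared column never satisfies the condition.
Matched pairs: 11; unmatched a rows kept: 2; unmatched b rows kept: 3.

4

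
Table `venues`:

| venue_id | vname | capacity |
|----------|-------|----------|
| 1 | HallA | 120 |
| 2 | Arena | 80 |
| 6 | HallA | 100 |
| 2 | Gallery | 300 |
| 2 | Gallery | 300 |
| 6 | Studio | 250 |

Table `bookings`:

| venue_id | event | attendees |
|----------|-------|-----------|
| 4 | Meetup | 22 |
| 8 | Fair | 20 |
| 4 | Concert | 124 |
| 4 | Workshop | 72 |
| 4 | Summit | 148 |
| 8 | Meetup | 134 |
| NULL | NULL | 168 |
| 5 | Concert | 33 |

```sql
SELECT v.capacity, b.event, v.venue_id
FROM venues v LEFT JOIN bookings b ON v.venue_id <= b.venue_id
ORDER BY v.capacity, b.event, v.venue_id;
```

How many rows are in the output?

LEFT JOIN keeps every row from `venues`; unmatched rows get NULL for `bookings`'s columns.
Matching on v.venue_id <= b.venue_id. A NULL in a compared column never satisfies the condition.
- v row (venue_id=1): matches 7 b row(s) → 7 output row(s).
- v row (venue_id=2): matches 7 b row(s) → 7 output row(s).
- v row (venue_id=6): matches 2 b row(s) → 2 output row(s).
- v row (venue_id=2): matches 7 b row(s) → 7 output row(s).
- v row (venue_id=2): matches 7 b row(s) → 7 output row(s).
- v row (venue_id=6): matches 2 b row(s) → 2 output row(s).
Total: 32 rows.

32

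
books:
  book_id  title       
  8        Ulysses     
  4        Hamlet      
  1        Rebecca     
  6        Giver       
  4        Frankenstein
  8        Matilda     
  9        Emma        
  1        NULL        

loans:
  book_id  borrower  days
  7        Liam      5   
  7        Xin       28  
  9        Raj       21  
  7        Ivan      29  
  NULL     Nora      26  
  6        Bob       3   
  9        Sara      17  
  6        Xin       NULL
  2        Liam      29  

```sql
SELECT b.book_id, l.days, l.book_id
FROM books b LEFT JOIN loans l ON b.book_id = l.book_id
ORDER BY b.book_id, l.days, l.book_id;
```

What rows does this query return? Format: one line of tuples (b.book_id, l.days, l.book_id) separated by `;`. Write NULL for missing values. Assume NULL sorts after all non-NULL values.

(1, NULL, NULL); (1, NULL, NULL); (4, NULL, NULL); (4, NULL, NULL); (6, 3, 6); (6, NULL, 6); (8, NULL, NULL); (8, NULL, NULL); (9, 17, 9); (9, 21, 9)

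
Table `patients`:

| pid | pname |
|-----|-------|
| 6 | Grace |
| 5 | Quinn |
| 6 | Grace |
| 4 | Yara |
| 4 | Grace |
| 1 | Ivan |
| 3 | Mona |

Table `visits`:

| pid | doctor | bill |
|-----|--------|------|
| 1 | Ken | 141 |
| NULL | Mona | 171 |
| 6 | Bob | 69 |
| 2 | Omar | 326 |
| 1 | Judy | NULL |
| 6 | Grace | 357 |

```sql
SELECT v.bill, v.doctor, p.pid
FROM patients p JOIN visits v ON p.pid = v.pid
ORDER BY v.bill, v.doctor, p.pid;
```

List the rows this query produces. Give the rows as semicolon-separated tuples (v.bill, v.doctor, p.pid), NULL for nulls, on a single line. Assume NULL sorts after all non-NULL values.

(69, Bob, 6); (69, Bob, 6); (141, Ken, 1); (357, Grace, 6); (357, Grace, 6); (NULL, Judy, 1)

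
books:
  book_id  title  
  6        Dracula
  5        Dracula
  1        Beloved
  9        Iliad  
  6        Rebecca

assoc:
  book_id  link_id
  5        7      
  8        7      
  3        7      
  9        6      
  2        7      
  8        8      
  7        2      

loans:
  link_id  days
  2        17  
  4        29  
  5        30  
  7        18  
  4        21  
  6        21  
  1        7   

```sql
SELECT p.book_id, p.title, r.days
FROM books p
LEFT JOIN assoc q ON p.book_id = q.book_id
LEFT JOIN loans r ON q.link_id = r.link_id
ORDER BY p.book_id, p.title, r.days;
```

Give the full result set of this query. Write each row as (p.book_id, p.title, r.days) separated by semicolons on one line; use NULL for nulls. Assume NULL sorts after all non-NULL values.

(1, Beloved, NULL); (5, Dracula, 18); (6, Dracula, NULL); (6, Rebecca, NULL); (9, Iliad, 21)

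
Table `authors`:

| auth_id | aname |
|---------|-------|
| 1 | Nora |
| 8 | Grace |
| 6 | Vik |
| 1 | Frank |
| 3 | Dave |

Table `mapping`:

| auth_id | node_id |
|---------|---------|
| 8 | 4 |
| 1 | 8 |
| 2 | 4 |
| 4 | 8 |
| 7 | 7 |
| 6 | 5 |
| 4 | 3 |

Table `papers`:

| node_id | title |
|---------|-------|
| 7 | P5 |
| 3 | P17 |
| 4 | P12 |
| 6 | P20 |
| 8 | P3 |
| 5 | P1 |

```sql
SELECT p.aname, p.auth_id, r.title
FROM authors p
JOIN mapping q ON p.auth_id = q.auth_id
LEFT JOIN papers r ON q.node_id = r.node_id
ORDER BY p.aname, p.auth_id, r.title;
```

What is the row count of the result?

4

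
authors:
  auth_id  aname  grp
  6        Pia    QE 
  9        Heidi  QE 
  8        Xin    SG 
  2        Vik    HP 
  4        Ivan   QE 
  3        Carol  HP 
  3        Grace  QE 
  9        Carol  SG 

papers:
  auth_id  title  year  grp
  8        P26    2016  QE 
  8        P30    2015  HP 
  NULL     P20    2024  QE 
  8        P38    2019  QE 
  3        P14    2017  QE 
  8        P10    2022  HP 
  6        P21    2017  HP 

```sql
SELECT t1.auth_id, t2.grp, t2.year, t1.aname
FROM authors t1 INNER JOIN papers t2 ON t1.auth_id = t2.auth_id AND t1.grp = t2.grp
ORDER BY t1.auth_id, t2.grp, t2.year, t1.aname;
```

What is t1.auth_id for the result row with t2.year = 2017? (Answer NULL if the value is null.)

3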